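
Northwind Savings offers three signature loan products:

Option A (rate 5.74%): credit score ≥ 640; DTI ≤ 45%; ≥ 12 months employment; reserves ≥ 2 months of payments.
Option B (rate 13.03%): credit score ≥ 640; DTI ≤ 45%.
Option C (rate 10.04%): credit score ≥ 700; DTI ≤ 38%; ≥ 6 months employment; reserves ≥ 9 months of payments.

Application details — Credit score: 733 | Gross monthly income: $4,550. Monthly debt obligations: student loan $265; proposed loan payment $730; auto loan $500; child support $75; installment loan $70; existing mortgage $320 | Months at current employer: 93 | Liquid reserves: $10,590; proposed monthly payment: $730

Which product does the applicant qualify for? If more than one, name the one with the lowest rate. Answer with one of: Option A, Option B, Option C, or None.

Option A

Total debts = (265 + 730 + 500 + 75 + 70 + 320) = 1,960; DTI = 1,960/4,550 = 43.1%.
Reserves = 10,590/730 = 14.5 months.
Option A: score 733 ≥ 640; DTI 43.1% ≤ 45%; employment 93 ≥ 12 mo; reserves 14.5 ≥ 2 mo → qualifies.
Option B: score 733 ≥ 640; DTI 43.1% ≤ 45% → qualifies.
Option C: score 733 ≥ 700; DTI 43.1% > 38%; employment 93 ≥ 6 mo; reserves 14.5 ≥ 9 mo → does not qualify.
Qualifying: Option A, Option B. Lowest rate is 5.74% → Option A.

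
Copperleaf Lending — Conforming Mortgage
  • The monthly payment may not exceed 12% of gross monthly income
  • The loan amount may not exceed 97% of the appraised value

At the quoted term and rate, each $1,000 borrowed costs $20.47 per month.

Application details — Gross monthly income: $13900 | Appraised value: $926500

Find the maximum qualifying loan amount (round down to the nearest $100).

$81,400

Payment cap: 12% × $13,900 = $1,668/month.
At $20.47 per $1,000, that supports 1,668/20.47 × 1,000 ≈ $81,485 → $81,400.
LTV cap: 97% × $926,500 = $898,705 → $898,700.
Binding constraint: payment-to-income.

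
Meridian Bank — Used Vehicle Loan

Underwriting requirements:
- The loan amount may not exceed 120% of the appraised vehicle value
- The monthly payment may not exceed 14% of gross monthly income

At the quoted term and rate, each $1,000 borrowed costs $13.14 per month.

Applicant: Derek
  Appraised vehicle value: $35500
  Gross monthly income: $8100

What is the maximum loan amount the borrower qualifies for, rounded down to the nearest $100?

Payment cap: 14% × $8,100 = $1,134/month.
At $13.14 per $1,000, that supports 1,134/13.14 × 1,000 ≈ $86,301 → $86,300.
LTV cap: 120% × $35,500 = $42,600 → $42,600.
Binding constraint: loan-to-value.

$42,600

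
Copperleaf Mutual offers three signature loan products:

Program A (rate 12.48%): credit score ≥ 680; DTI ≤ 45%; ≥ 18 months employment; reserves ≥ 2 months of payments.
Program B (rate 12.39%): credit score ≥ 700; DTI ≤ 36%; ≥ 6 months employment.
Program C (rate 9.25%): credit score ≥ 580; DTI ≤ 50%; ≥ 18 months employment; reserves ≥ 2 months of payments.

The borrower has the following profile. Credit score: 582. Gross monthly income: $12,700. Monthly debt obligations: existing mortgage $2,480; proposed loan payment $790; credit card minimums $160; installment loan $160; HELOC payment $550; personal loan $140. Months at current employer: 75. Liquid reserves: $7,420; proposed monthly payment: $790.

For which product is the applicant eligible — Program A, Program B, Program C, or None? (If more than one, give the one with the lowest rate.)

Total debts = (2,480 + 790 + 160 + 160 + 550 + 140) = 4,280; DTI = 4,280/12,700 = 33.7%.
Reserves = 7,420/790 = 9.4 months.
Program A: score 582 < 680; DTI 33.7% ≤ 45%; employment 75 ≥ 18 mo; reserves 9.4 ≥ 2 mo → does not qualify.
Program B: score 582 < 700; DTI 33.7% ≤ 36%; employment 75 ≥ 6 mo → does not qualify.
Program C: score 582 ≥ 580; DTI 33.7% ≤ 50%; employment 75 ≥ 18 mo; reserves 9.4 ≥ 2 mo → qualifies.

Program C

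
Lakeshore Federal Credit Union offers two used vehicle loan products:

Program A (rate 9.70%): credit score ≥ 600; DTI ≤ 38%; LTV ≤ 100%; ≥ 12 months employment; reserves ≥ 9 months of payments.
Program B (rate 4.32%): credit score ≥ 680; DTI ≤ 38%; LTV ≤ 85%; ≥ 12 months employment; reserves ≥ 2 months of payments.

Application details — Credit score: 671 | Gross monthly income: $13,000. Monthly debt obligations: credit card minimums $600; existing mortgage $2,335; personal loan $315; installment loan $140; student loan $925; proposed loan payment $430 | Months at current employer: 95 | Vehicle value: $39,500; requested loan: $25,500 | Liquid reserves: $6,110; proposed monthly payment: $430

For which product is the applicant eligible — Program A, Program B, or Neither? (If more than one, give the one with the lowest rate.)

Total debts = (600 + 2,335 + 315 + 140 + 925 + 430) = 4,745; DTI = 4,745/13,000 = 36.5%.
LTV = 25,500/39,500 = 64.6%.
Reserves = 6,110/430 = 14.2 months.
Program A: score 671 ≥ 600; DTI 36.5% ≤ 38%; LTV 64.6% ≤ 100%; employment 95 ≥ 12 mo; reserves 14.2 ≥ 9 mo → qualifies.
Program B: score 671 < 680; DTI 36.5% ≤ 38%; LTV 64.6% ≤ 85%; employment 95 ≥ 12 mo; reserves 14.2 ≥ 2 mo → does not qualify.

Program A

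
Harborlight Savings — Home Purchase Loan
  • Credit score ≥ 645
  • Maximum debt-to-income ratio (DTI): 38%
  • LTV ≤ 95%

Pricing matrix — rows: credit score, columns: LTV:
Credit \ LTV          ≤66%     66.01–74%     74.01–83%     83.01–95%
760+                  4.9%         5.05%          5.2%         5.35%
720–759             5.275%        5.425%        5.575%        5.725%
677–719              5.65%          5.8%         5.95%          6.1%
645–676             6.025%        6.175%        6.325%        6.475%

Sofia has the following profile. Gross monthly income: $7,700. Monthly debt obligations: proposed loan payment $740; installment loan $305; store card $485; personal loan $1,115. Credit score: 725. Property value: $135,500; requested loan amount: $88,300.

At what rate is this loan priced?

5.275%

Credit score 725 ≥ 645; Total monthly debts = (740 + 305 + 485 + 1,115) = 2,645. DTI = 2,645/7,700 = 34.4% ≤ 38%
LTV = 88,300/135,500 = 65.2% ≤ 95%
Row: 725 falls in 720–759. Column: 65.2% falls in ≤66%. Rate = 5.275%.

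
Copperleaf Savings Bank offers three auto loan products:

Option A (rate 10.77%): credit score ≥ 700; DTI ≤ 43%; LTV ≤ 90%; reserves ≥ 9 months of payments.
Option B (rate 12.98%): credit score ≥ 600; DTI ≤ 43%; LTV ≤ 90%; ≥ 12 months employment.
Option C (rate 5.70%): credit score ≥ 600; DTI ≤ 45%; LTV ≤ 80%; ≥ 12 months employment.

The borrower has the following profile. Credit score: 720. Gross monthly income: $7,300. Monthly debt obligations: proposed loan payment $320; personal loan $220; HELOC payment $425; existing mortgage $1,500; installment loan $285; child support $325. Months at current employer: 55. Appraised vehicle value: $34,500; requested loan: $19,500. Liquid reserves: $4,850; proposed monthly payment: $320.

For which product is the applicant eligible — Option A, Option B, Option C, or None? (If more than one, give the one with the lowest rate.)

Total debts = (320 + 220 + 425 + 1,500 + 285 + 325) = 3,075; DTI = 3,075/7,300 = 42.1%.
LTV = 19,500/34,500 = 56.5%.
Reserves = 4,850/320 = 15.2 months.
Option A: score 720 ≥ 700; DTI 42.1% ≤ 43%; LTV 56.5% ≤ 90%; reserves 15.2 ≥ 9 mo → qualifies.
Option B: score 720 ≥ 600; DTI 42.1% ≤ 43%; LTV 56.5% ≤ 90%; employment 55 ≥ 12 mo → qualifies.
Option C: score 720 ≥ 600; DTI 42.1% ≤ 45%; LTV 56.5% ≤ 80%; employment 55 ≥ 12 mo → qualifies.
Qualifying: Option A, Option B, Option C. Lowest rate is 5.70% → Option C.

Option C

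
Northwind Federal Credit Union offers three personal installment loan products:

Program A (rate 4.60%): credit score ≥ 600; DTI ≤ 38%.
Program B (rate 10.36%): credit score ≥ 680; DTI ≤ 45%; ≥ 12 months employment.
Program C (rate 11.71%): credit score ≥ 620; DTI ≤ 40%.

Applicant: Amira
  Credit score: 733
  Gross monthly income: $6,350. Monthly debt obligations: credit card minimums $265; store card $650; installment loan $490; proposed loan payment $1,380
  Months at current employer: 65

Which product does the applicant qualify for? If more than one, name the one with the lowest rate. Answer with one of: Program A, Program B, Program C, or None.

Program B

Total debts = (265 + 650 + 490 + 1,380) = 2,785; DTI = 2,785/6,350 = 43.9%.
Program A: score 733 ≥ 600; DTI 43.9% > 38% → does not qualify.
Program B: score 733 ≥ 680; DTI 43.9% ≤ 45%; employment 65 ≥ 12 mo → qualifies.
Program C: score 733 ≥ 620; DTI 43.9% > 40% → does not qualify.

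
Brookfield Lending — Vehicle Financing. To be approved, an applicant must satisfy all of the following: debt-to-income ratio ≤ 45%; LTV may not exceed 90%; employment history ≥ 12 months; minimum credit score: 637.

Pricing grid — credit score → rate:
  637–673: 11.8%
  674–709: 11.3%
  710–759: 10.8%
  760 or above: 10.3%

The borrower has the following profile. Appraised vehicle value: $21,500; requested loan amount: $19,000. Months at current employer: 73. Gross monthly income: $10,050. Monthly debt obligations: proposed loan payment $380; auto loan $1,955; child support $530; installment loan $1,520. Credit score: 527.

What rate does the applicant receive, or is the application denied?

Denied

Credit score 527 < 637 (below minimum)
Employment 73 ≥ 12 months
Loan-to-value = 19,000/21,500 = 88.4% — pass (90% max)
Total monthly debts = (380 + 1,955 + 530 + 1,520) = 4,385. DTI = 4,385/10,050 = 43.6% ≤ 45%
Not all requirements met → denied.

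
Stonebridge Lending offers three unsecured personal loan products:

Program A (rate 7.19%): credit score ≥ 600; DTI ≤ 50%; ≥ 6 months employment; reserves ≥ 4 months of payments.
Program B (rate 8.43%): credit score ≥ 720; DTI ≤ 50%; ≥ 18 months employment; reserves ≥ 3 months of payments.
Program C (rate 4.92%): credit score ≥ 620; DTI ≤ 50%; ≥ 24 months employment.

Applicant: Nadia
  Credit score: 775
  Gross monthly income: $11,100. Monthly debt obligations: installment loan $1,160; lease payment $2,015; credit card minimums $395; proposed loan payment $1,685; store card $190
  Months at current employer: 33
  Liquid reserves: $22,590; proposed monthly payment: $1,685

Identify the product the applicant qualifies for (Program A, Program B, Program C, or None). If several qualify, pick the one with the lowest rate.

Total debts = (1,160 + 2,015 + 395 + 1,685 + 190) = 5,445; DTI = 5,445/11,100 = 49.1%.
Reserves = 22,590/1,685 = 13.4 months.
Program A: score 775 ≥ 600; DTI 49.1% ≤ 50%; employment 33 ≥ 6 mo; reserves 13.4 ≥ 4 mo → qualifies.
Program B: score 775 ≥ 720; DTI 49.1% ≤ 50%; employment 33 ≥ 18 mo; reserves 13.4 ≥ 3 mo → qualifies.
Program C: score 775 ≥ 620; DTI 49.1% ≤ 50%; employment 33 ≥ 24 mo → qualifies.
Qualifying: Program A, Program B, Program C. Lowest rate is 4.92% → Program C.

Program C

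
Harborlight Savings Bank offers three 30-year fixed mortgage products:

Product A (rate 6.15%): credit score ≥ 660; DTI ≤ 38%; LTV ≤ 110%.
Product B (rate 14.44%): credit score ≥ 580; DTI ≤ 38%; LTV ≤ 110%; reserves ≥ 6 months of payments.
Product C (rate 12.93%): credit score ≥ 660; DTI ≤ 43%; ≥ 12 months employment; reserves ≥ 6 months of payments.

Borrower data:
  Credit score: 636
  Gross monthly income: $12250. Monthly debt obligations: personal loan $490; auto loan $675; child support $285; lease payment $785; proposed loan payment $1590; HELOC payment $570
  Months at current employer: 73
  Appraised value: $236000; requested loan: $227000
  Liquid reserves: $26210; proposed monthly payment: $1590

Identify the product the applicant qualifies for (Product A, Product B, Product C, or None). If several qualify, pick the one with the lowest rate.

Product B

Total debts = (490 + 675 + 285 + 785 + 1,590 + 570) = 4,395; DTI = 4,395/12,250 = 35.9%.
LTV = 227,000/236,000 = 96.2%.
Reserves = 26,210/1,590 = 16.5 months.
Product A: score 636 < 660; DTI 35.9% ≤ 38%; LTV 96.2% ≤ 110% → does not qualify.
Product B: score 636 ≥ 580; DTI 35.9% ≤ 38%; LTV 96.2% ≤ 110%; reserves 16.5 ≥ 6 mo → qualifies.
Product C: score 636 < 660; DTI 35.9% ≤ 43%; employment 73 ≥ 12 mo; reserves 16.5 ≥ 6 mo → does not qualify.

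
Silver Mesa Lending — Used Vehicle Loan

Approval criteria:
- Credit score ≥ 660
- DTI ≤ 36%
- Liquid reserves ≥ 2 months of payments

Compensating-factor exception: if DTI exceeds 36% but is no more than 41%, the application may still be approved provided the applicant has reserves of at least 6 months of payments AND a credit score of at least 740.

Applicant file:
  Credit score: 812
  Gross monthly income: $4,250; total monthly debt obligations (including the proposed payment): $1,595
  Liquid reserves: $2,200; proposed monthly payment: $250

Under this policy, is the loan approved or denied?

Credit score 812 ≥ 660 (meets base)
DTI = 1,595/4,250 = 37.5% > 36% — standard DTI limit exceeded.
Reserves = 2,200/250 = 8.8 months ≥ 2
37.5% falls in the override range (36%–41%), so the compensating-factor test applies.
Reserves 8.8 ≥ 6 months; credit score 812 ≥ 740.
Both override conditions satisfied; DTI exception granted.

Approved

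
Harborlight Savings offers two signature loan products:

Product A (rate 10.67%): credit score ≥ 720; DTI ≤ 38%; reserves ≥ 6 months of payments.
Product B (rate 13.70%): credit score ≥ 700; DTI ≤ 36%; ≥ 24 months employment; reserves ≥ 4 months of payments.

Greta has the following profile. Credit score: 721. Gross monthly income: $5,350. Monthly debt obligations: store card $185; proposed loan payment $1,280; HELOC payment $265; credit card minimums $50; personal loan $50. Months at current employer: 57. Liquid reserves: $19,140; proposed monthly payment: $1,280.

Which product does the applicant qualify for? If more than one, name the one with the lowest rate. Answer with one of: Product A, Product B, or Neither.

Product A

Total debts = (185 + 1,280 + 265 + 50 + 50) = 1,830; DTI = 1,830/5,350 = 34.2%.
Reserves = 19,140/1,280 = 15.0 months.
Product A: score 721 ≥ 720; DTI 34.2% ≤ 38%; reserves 15.0 ≥ 6 mo → qualifies.
Product B: score 721 ≥ 700; DTI 34.2% ≤ 36%; employment 57 ≥ 24 mo; reserves 15.0 ≥ 4 mo → qualifies.
Qualifying: Product A, Product B. Lowest rate is 10.67% → Product A.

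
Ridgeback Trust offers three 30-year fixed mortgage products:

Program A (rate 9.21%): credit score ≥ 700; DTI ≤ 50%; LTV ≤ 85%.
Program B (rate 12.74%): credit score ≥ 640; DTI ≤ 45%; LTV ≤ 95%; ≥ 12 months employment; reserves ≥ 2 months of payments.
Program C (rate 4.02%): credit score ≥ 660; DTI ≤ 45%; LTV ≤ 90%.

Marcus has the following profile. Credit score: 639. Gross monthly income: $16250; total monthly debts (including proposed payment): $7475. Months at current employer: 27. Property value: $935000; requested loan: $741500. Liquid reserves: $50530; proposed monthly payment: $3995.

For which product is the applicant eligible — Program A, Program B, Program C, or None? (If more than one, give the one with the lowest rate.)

None

DTI = 7,475/16,250 = 46%.
LTV = 741,500/935,000 = 79.3%.
Reserves = 50,530/3,995 = 12.6 months.
Program A: score 639 < 700; DTI 46% ≤ 50%; LTV 79.3% ≤ 85% → does not qualify.
Program B: score 639 < 640; DTI 46% > 45%; LTV 79.3% ≤ 95%; employment 27 ≥ 12 mo; reserves 12.6 ≥ 2 mo → does not qualify.
Program C: score 639 < 660; DTI 46% > 45%; LTV 79.3% ≤ 90% → does not qualify.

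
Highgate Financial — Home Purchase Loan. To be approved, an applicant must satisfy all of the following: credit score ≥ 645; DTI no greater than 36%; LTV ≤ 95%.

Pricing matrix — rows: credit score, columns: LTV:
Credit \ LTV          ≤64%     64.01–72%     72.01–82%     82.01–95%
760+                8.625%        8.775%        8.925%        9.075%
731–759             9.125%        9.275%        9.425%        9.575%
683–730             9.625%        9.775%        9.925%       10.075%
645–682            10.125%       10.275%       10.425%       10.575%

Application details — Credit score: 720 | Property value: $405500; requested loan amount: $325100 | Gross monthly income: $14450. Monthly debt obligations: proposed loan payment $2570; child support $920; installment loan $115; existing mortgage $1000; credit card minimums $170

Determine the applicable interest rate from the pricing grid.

Credit score 720 ≥ 645; Total monthly debts = (2,570 + 920 + 115 + 1,000 + 170) = 4,775. DTI: 4,775 ÷ 14,450 = 33%, within the 36% cap
Loan-to-value = 325,100/405,500 = 80.2% — pass (95% max)
Row: 720 falls in 683–730. Column: 80.2% falls in 72.01–82%. Rate = 9.925%.

9.925%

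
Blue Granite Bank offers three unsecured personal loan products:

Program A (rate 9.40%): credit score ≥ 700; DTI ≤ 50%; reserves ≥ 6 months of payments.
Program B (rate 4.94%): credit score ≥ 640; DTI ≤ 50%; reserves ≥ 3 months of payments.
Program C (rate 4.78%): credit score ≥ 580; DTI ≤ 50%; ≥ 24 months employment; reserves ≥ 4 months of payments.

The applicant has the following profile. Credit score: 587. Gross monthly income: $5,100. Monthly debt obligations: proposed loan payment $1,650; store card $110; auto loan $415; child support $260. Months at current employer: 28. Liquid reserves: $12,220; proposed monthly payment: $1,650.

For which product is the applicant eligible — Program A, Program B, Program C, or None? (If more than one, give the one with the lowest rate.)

Total debts = (1,650 + 110 + 415 + 260) = 2,435; DTI = 2,435/5,100 = 47.7%.
Reserves = 12,220/1,650 = 7.4 months.
Program A: score 587 < 700; DTI 47.7% ≤ 50%; reserves 7.4 ≥ 6 mo → does not qualify.
Program B: score 587 < 640; DTI 47.7% ≤ 50%; reserves 7.4 ≥ 3 mo → does not qualify.
Program C: score 587 ≥ 580; DTI 47.7% ≤ 50%; employment 28 ≥ 24 mo; reserves 7.4 ≥ 4 mo → qualifies.

Program C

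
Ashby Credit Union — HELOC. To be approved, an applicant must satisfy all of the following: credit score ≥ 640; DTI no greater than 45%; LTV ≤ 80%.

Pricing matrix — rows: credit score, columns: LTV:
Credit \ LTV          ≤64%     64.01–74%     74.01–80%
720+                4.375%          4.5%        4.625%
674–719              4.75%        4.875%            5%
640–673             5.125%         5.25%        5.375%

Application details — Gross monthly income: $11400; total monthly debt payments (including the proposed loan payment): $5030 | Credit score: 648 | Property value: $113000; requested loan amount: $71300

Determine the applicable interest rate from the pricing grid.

Credit score 648 ≥ 640; DTI = 5,030/11,400 = 44.1% ≤ 45%
LTV = 71,300/113,000 = 63.1% ≤ 80%
Score 648 is in the 640–673 band; LTV 63.1% is in the ≤64% band → 5.125%.

5.125%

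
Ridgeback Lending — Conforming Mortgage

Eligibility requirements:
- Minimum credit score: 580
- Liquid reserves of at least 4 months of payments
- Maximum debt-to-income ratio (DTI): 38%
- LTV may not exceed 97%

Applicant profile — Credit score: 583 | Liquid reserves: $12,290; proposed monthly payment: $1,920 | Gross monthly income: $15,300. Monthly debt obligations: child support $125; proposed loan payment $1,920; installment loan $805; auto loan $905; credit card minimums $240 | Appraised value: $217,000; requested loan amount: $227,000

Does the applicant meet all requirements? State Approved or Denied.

Denied

Credit score 583 ≥ 580 (meets)
Reserves: 12,290 ÷ 1,920 = 6.4 months (meets 4-month minimum)
Total monthly debts = (125 + 1,920 + 805 + 905 + 240) = 3,995. Debt-to-income = 3,995/15,300 = 26.1% — meets 38% limit
Loan-to-value = 227,000/217,000 = 104.6% — fail (97% max)
Fails on LTV.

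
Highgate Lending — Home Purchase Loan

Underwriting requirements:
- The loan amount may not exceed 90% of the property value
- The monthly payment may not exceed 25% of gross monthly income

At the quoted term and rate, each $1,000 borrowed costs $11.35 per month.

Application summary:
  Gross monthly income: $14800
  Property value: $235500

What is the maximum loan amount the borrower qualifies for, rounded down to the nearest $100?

$211,900

Payment cap: 25% × $14,800 = $3,700/month.
At $11.35 per $1,000, that supports 3,700/11.35 × 1,000 ≈ $325,991 → $325,900.
LTV cap: 90% × $235,500 = $211,950 → $211,900.
Binding constraint: loan-to-value.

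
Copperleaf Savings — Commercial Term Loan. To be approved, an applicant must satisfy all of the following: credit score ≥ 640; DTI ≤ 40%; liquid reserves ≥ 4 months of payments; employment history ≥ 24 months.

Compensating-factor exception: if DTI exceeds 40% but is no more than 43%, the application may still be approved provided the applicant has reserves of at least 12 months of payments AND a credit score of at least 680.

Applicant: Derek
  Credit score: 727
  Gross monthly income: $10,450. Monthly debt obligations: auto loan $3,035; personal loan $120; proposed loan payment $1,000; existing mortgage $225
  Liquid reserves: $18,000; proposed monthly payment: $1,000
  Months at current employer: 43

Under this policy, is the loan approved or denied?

Credit score 727 ≥ 640 (meets base)
Total debts = (3,035 + 120 + 1,000 + 225) = 4,380. DTI: 4,380 ÷ 10,450 = 41.9%, over the 40% base limit.
Liquid reserves cover 18,000/1,000 = 18.0 months — ≥ 4 required
Employment 43 ≥ 24 months
DTI 41.9% is within the 40%–43% exception band; checking compensating factors.
Override check — reserves: 18.0 mo (ok); score: 727 (ok).
Both compensating conditions met → exception applies.

Approved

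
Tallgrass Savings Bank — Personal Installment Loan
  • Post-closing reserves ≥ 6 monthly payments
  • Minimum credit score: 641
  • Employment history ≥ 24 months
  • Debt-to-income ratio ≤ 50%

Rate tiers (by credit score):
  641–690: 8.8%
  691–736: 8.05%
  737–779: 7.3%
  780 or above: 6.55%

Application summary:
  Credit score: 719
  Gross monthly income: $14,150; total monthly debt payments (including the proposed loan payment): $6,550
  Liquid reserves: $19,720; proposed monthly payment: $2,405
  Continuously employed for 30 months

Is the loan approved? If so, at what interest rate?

Approved at 8.05%

Credit score 719 ≥ 641 (meets minimum)
DTI: 6,550 ÷ 14,150 = 46.3%, within the 50% cap
Employment 30 ≥ 24 months
Liquid reserves cover 19,720/2,405 = 8.2 months — ≥ 6 required
All requirements met. Score 719 falls in the 691–736 tier → 8.05%.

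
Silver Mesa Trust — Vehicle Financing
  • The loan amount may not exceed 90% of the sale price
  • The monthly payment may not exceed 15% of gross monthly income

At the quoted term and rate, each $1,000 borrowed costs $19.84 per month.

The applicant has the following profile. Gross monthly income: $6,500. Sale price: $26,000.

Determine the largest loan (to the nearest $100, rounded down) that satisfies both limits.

$23,400

Payment cap: 15% × $6,500 = $975/month.
At $19.84 per $1,000, that supports 975/19.84 × 1,000 ≈ $49,143 → $49,100.
LTV cap: 90% × $26,000 = $23,400 → $23,400.
Binding constraint: loan-to-value.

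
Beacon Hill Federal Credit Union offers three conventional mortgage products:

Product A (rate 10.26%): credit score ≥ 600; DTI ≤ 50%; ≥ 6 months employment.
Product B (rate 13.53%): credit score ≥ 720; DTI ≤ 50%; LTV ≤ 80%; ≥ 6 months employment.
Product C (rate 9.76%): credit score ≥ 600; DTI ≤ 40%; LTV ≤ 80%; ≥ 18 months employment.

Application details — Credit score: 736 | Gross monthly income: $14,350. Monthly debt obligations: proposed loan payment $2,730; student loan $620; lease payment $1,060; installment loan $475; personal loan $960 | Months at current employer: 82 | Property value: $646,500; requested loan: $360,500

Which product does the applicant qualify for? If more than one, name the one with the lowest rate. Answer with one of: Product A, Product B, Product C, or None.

Product A

Total debts = (2,730 + 620 + 1,060 + 475 + 960) = 5,845; DTI = 5,845/14,350 = 40.7%.
LTV = 360,500/646,500 = 55.8%.
Product A: score 736 ≥ 600; DTI 40.7% ≤ 50%; employment 82 ≥ 6 mo → qualifies.
Product B: score 736 ≥ 720; DTI 40.7% ≤ 50%; LTV 55.8% ≤ 80%; employment 82 ≥ 6 mo → qualifies.
Product C: score 736 ≥ 600; DTI 40.7% > 40%; LTV 55.8% ≤ 80%; employment 82 ≥ 18 mo → does not qualify.
Qualifying: Product A, Product B. Lowest rate is 10.26% → Product A.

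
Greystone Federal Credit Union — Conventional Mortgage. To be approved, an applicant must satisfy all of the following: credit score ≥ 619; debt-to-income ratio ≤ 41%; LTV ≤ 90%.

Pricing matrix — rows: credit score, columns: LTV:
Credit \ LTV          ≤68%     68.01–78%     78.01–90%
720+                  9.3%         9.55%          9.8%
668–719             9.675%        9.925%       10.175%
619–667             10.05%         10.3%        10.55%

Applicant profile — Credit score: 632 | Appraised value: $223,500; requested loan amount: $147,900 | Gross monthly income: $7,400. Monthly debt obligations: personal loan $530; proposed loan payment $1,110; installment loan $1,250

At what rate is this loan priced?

10.05%

Credit score 632 ≥ 619; Total monthly debts = (530 + 1,110 + 1,250) = 2,890. DTI = 2,890/7,400 = 39.1% ≤ 41%
LTV: 147,900 ÷ 223,500 = 66.2%, within 90% cap
Row: 632 falls in 619–667. Column: 66.2% falls in ≤68%. Rate = 10.05%.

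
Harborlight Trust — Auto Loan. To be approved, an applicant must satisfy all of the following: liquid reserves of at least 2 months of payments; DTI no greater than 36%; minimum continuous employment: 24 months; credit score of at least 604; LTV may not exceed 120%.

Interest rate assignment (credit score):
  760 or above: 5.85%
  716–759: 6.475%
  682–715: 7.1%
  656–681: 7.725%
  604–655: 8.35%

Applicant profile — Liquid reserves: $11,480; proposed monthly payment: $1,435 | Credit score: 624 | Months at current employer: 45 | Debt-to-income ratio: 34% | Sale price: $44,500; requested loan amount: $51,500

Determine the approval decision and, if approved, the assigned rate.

Credit score 624 ≥ 604 (meets minimum)
LTV: 51,500 ÷ 44,500 = 115.7%, within 120% cap
Debt-to-income 34% vs 36% cap — pass
Liquid reserves cover 11,480/1,435 = 8.0 months — ≥ 2 required
Employment 45 ≥ 24 months
All requirements met. Score 624 falls in the 604–655 tier → 8.35%.

Approved at 8.35%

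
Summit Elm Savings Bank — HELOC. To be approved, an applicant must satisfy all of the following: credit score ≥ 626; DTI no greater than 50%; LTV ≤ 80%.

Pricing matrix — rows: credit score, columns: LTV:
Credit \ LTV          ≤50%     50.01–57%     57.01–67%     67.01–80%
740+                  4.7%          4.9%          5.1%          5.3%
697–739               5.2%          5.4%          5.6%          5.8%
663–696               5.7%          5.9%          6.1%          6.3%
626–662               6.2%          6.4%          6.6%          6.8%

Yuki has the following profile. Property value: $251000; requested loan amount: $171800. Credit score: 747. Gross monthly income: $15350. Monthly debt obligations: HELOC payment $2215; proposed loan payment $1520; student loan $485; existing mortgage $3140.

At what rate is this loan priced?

Credit score 747 ≥ 626; Total monthly debts = (2,215 + 1,520 + 485 + 3,140) = 7,360. DTI: 7,360 ÷ 15,350 = 47.9%, within the 50% cap
Loan-to-value = 171,800/251,000 = 68.4% — pass (80% max)
Row: 747 falls in 740+. Column: 68.4% falls in 67.01–80%. Rate = 5.3%.

5.3%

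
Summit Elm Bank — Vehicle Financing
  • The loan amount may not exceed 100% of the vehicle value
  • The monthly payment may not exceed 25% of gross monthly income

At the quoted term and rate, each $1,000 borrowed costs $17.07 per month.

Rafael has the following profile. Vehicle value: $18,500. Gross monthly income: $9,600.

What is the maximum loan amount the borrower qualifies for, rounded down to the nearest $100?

Payment cap: 25% × $9,600 = $2,400/month.
At $17.07 per $1,000, that supports 2,400/17.07 × 1,000 ≈ $140,597 → $140,500.
LTV cap: 100% × $18,500 = $18,500 → $18,500.
Binding constraint: loan-to-value.

$18,500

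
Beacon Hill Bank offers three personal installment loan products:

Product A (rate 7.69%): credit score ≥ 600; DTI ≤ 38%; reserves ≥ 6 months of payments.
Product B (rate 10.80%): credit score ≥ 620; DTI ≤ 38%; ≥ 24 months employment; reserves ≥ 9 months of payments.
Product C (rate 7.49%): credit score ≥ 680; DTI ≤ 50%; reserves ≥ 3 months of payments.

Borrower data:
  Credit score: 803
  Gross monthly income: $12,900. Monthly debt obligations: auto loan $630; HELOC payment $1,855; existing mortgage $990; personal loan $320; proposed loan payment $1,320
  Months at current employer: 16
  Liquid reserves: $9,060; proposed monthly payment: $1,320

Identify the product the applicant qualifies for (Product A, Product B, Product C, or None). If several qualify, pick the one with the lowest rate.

Product C

Total debts = (630 + 1,855 + 990 + 320 + 1,320) = 5,115; DTI = 5,115/12,900 = 39.7%.
Reserves = 9,060/1,320 = 6.9 months.
Product A: score 803 ≥ 600; DTI 39.7% > 38%; reserves 6.9 ≥ 6 mo → does not qualify.
Product B: score 803 ≥ 620; DTI 39.7% > 38%; employment 16 < 24 mo; reserves 6.9 < 9 mo → does not qualify.
Product C: score 803 ≥ 680; DTI 39.7% ≤ 50%; reserves 6.9 ≥ 3 mo → qualifies.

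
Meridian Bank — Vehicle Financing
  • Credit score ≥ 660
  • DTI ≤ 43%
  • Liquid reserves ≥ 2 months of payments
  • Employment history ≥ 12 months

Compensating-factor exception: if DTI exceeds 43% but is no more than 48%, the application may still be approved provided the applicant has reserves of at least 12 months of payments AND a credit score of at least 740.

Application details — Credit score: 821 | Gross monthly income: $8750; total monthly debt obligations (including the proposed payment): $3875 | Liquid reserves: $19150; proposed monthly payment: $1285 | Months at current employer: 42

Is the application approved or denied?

Approved

Credit score 821 ≥ 660 (meets base)
DTI: 3,875 ÷ 8,750 = 44.3%, over the 43% base limit.
Reserves = 19,150/1,285 = 14.9 months ≥ 2
Employment 42 ≥ 12 months
DTI 44.3% is within the 43%–48% exception band; checking compensating factors.
Reserves 14.9 ≥ 12 months; credit score 821 ≥ 740.
Both compensating conditions met → exception applies.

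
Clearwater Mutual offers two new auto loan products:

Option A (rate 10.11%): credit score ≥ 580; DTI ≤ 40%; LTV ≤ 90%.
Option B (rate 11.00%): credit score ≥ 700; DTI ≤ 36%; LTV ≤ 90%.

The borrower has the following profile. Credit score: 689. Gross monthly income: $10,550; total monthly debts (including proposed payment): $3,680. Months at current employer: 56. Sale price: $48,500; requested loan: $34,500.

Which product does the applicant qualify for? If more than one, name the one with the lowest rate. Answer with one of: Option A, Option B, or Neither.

Option A

DTI = 3,680/10,550 = 34.9%.
LTV = 34,500/48,500 = 71.1%.
Option A: score 689 ≥ 580; DTI 34.9% ≤ 40%; LTV 71.1% ≤ 90% → qualifies.
Option B: score 689 < 700; DTI 34.9% ≤ 36%; LTV 71.1% ≤ 90% → does not qualify.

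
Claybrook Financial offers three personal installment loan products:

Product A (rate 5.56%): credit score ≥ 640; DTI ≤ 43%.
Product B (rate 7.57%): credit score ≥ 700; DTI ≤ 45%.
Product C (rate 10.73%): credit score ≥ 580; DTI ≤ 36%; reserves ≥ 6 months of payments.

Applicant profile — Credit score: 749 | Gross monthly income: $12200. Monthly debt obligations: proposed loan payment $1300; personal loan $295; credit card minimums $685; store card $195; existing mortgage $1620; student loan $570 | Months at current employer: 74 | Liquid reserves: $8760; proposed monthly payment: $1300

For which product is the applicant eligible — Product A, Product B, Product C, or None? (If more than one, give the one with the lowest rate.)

Product A

Total debts = (1,300 + 295 + 685 + 195 + 1,620 + 570) = 4,665; DTI = 4,665/12,200 = 38.2%.
Reserves = 8,760/1,300 = 6.7 months.
Product A: score 749 ≥ 640; DTI 38.2% ≤ 43% → qualifies.
Product B: score 749 ≥ 700; DTI 38.2% ≤ 45% → qualifies.
Product C: score 749 ≥ 580; DTI 38.2% > 36%; reserves 6.7 ≥ 6 mo → does not qualify.
Qualifying: Product A, Product B. Lowest rate is 5.56% → Product A.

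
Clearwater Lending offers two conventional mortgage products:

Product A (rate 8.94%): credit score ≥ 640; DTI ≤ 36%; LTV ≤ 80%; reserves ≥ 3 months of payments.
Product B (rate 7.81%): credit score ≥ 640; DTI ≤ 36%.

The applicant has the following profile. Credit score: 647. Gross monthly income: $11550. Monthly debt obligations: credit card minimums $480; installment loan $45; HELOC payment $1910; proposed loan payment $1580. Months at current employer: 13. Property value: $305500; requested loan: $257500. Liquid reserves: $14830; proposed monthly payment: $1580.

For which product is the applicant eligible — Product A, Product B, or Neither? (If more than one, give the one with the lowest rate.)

Product B

Total debts = (480 + 45 + 1,910 + 1,580) = 4,015; DTI = 4,015/11,550 = 34.8%.
LTV = 257,500/305,500 = 84.3%.
Reserves = 14,830/1,580 = 9.4 months.
Product A: score 647 ≥ 640; DTI 34.8% ≤ 36%; LTV 84.3% > 80%; reserves 9.4 ≥ 3 mo → does not qualify.
Product B: score 647 ≥ 640; DTI 34.8% ≤ 36% → qualifies.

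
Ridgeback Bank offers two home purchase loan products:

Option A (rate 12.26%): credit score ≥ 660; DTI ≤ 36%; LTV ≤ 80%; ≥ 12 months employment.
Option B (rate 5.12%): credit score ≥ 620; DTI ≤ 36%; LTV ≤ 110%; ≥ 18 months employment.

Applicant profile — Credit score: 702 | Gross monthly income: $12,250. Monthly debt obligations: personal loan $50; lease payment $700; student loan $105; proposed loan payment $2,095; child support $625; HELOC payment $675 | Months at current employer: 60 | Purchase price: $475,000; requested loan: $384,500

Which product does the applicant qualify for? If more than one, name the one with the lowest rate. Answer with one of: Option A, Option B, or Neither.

Option B

Total debts = (50 + 700 + 105 + 2,095 + 625 + 675) = 4,250; DTI = 4,250/12,250 = 34.7%.
LTV = 384,500/475,000 = 80.9%.
Option A: score 702 ≥ 660; DTI 34.7% ≤ 36%; LTV 80.9% > 80%; employment 60 ≥ 12 mo → does not qualify.
Option B: score 702 ≥ 620; DTI 34.7% ≤ 36%; LTV 80.9% ≤ 110%; employment 60 ≥ 18 mo → qualifies.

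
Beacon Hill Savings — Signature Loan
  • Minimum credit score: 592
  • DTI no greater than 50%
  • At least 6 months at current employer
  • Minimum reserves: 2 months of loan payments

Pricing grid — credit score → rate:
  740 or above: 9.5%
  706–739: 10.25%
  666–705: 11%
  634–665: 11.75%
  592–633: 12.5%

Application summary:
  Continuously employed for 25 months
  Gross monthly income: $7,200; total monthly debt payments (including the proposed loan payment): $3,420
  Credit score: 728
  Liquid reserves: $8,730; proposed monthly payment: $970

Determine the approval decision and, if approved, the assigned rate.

Approved at 10.25%

Credit score 728 ≥ 592 (meets minimum)
Debt-to-income = 3,420/7,200 = 47.5% — meets 50% limit
Employment 25 ≥ 6 months
Reserves: 8,730 ÷ 970 = 9.0 months (meets 2-month minimum)
All requirements met. Score 728 falls in the 706–739 tier → 10.25%.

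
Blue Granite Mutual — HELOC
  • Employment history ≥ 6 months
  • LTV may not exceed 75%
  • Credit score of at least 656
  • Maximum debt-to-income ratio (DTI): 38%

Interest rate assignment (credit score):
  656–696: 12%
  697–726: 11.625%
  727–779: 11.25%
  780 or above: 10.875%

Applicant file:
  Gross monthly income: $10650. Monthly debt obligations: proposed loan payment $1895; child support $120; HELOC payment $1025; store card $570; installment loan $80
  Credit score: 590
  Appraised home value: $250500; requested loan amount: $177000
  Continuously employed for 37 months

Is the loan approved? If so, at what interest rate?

Denied

Credit score 590 < 656 (below minimum)
Loan-to-value = 177,000/250,500 = 70.7% — pass (75% max)
Employment 37 ≥ 6 months
Total monthly debts = (1,895 + 120 + 1,025 + 570 + 80) = 3,690. DTI = 3,690/10,650 = 34.6% ≤ 38%
Not all requirements met → denied.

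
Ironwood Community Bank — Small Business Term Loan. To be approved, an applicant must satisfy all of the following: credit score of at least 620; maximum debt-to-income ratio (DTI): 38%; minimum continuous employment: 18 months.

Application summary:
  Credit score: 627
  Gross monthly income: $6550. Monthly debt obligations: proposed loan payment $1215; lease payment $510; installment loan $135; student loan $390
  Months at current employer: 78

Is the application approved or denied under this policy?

Approved

Credit score 627 ≥ 620 (meets)
Total monthly debts = (1,215 + 510 + 135 + 390) = 2,250. Debt-to-income = 2,250/6,550 = 34.4% — meets 38% limit
Employment 78 ≥ 18 months
All criteria satisfied.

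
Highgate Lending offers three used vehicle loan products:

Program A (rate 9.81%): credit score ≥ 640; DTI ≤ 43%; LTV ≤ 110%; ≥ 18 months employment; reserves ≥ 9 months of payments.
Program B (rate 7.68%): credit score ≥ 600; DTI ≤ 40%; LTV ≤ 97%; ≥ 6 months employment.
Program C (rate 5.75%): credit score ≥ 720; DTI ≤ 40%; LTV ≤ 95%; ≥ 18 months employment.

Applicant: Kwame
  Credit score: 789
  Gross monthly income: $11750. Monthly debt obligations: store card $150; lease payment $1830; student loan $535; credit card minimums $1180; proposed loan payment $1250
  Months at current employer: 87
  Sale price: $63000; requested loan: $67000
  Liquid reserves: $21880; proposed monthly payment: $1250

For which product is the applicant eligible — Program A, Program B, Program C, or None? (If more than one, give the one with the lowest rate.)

Program A

Total debts = (150 + 1,830 + 535 + 1,180 + 1,250) = 4,945; DTI = 4,945/11,750 = 42.1%.
LTV = 67,000/63,000 = 106.3%.
Reserves = 21,880/1,250 = 17.5 months.
Program A: score 789 ≥ 640; DTI 42.1% ≤ 43%; LTV 106.3% ≤ 110%; employment 87 ≥ 18 mo; reserves 17.5 ≥ 9 mo → qualifies.
Program B: score 789 ≥ 600; DTI 42.1% > 40%; LTV 106.3% > 97%; employment 87 ≥ 6 mo → does not qualify.
Program C: score 789 ≥ 720; DTI 42.1% > 40%; LTV 106.3% > 95%; employment 87 ≥ 18 mo → does not qualify.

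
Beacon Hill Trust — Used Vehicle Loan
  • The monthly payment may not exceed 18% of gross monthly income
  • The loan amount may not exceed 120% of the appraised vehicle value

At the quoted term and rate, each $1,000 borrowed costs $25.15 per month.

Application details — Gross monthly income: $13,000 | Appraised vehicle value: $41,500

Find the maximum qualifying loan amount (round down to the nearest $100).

$49,800

Payment cap: 18% × $13,000 = $2,340/month.
At $25.15 per $1,000, that supports 2,340/25.15 × 1,000 ≈ $93,041 → $93,000.
LTV cap: 120% × $41,500 = $49,800 → $49,800.
Binding constraint: loan-to-value.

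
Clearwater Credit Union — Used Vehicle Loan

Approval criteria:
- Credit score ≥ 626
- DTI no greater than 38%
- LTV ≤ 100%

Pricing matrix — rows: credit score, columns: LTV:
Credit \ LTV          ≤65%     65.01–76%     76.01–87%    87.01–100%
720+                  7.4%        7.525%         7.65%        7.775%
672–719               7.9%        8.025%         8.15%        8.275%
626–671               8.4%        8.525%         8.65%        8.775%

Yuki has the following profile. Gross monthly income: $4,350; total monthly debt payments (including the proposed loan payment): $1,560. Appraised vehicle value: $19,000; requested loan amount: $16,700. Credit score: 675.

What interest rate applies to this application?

8.275%

Credit score 675 ≥ 626; Debt-to-income = 1,560/4,350 = 35.9% — meets 38% limit
LTV = 16,700/19,000 = 87.9% ≤ 100%
Credit 675 → row 672–719; LTV 87.9% → column 87.01–100%. Grid cell → 8.275%.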